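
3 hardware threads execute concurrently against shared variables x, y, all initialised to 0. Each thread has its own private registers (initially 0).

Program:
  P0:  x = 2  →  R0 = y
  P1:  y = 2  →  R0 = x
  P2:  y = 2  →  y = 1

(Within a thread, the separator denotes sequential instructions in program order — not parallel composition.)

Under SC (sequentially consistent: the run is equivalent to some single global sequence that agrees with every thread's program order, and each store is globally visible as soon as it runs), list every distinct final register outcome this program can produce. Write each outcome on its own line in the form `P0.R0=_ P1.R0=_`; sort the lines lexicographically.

outcome vector order: (P0.R0,P1.R0)
|SC outcomes| = 5

P0.R0=0 P1.R0=2
P0.R0=1 P1.R0=0
P0.R0=1 P1.R0=2
P0.R0=2 P1.R0=0
P0.R0=2 P1.R0=2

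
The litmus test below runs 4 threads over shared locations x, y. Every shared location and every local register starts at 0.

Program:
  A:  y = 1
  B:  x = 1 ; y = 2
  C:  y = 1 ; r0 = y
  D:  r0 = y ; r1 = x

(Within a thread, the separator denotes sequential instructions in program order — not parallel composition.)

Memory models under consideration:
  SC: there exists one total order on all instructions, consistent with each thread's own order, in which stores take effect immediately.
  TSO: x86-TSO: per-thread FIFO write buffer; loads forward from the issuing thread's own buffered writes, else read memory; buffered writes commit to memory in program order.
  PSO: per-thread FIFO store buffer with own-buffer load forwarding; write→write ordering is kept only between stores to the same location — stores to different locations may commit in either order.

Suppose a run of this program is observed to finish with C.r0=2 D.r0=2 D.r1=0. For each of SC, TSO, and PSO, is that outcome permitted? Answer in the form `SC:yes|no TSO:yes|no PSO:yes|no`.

outcome vector order: (C.r0,D.r0,D.r1)
SC (10): 1/0/0; 1/0/1; 1/1/0; 1/1/1; 1/2/1; 2/0/0; 2/0/1; 2/1/0; 2/1/1; 2/2/1
TSO (10): 1/0/0; 1/0/1; 1/1/0; 1/1/1; 1/2/1; 2/0/0; 2/0/1; 2/1/0; 2/1/1; 2/2/1
PSO (12): 1/0/0; 1/0/1; 1/1/0; 1/1/1; 1/2/0; 1/2/1; 2/0/0; 2/0/1; 2/1/0; 2/1/1; 2/2/0; 2/2/1
target 2/2/0 ∈ {PSO}

SC:no TSO:no PSO:yes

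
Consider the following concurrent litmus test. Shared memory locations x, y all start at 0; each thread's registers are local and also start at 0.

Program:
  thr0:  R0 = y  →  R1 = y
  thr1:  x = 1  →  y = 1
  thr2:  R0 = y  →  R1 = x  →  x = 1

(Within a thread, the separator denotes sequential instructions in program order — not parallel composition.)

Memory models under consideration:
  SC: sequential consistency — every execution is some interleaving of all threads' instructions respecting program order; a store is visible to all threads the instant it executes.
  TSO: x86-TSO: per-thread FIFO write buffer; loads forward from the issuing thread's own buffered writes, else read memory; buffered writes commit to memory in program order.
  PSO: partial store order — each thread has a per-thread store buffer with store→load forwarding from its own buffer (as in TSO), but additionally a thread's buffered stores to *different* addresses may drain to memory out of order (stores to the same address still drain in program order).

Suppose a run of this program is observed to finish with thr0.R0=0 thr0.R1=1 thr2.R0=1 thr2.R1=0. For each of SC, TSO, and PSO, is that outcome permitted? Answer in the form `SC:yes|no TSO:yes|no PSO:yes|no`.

SC:no TSO:no PSO:yes

outcome vector order: (thr0.R0,thr0.R1,thr2.R0,thr2.R1)
SC (9): 0000 0001 0011 0100 0101 0111 1100 1101 1111
TSO (9): 0000 0001 0011 0100 0101 0111 1100 1101 1111
PSO (12): 0000 0001 0010 0011 0100 0101 0110 0111 1100 1101 1110 1111
target 0110 ∈ {PSO}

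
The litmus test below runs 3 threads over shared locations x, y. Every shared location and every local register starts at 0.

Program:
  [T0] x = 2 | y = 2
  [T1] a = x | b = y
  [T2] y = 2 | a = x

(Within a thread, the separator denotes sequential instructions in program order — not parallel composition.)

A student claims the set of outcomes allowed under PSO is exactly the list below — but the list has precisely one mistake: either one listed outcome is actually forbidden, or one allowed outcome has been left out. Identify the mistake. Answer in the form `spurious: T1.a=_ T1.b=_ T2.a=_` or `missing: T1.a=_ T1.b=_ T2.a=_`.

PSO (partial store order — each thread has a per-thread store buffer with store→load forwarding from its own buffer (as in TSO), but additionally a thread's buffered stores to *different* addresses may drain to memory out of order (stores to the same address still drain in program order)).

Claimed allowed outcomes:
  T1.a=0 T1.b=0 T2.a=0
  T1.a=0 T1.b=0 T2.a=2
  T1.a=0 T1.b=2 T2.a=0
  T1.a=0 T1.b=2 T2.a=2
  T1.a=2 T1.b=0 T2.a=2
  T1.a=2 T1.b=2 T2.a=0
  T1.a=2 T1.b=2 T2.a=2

outcome vector order: (T1.a,T1.b,T2.a)
under PSO → <0 0 0>; <0 0 2>; <0 2 0>; <0 2 2>; <2 0 0>; <2 0 2>; <2 2 0>; <2 2 2>
PSO∖claimed = {<2 0 0>}

missing: T1.a=2 T1.b=0 T2.a=0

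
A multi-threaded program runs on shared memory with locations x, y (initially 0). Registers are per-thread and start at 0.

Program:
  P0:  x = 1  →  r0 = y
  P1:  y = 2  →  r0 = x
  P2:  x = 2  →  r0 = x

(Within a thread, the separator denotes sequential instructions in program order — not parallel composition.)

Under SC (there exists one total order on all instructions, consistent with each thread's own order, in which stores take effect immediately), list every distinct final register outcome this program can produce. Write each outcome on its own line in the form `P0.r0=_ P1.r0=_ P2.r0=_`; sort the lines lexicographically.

outcome vector order: (P0.r0,P1.r0,P2.r0)
|SC outcomes| = 9

P0.r0=0 P1.r0=1 P2.r0=1
P0.r0=0 P1.r0=1 P2.r0=2
P0.r0=0 P1.r0=2 P2.r0=2
P0.r0=2 P1.r0=0 P2.r0=1
P0.r0=2 P1.r0=0 P2.r0=2
P0.r0=2 P1.r0=1 P2.r0=1
P0.r0=2 P1.r0=1 P2.r0=2
P0.r0=2 P1.r0=2 P2.r0=1
P0.r0=2 P1.r0=2 P2.r0=2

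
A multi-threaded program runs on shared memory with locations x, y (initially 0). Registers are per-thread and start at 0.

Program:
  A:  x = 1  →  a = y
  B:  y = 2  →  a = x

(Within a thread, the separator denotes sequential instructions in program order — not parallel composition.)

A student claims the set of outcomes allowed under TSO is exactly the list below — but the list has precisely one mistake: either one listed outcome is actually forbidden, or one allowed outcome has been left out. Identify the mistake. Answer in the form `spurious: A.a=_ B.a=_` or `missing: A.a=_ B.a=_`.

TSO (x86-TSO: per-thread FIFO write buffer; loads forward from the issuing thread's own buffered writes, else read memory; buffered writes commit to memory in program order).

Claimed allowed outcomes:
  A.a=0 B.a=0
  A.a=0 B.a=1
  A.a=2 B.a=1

missing: A.a=2 B.a=0

outcome vector order: (A.a,B.a)
TSO (4): <0 0>; <0 1>; <2 0>; <2 1>
TSO∖claimed = {<2 0>}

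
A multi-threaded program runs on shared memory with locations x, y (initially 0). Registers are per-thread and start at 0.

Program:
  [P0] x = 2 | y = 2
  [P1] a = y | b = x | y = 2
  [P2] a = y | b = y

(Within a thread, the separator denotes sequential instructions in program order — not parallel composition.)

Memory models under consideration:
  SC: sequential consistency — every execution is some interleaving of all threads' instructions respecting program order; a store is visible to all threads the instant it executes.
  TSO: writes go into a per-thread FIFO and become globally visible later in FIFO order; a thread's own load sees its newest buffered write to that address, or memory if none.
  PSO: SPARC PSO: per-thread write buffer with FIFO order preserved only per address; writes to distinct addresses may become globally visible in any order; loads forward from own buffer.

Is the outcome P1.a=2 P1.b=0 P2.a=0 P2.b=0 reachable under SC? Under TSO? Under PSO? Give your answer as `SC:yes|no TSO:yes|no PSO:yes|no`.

outcome vector order: (P1.a,P1.b,P2.a,P2.b)
SC: 9 outcomes — {<0 0 0 0>; <0 0 0 2>; <0 0 2 2>; <0 2 0 0>; <0 2 0 2>; <0 2 2 2>; <2 2 0 0>; <2 2 0 2>; <2 2 2 2>}
TSO: 9 outcomes — {<0 0 0 0>; <0 0 0 2>; <0 0 2 2>; <0 2 0 0>; <0 2 0 2>; <0 2 2 2>; <2 2 0 0>; <2 2 0 2>; <2 2 2 2>}
PSO: 12 outcomes — {<0 0 0 0>; <0 0 0 2>; <0 0 2 2>; <0 2 0 0>; <0 2 0 2>; <0 2 2 2>; <2 0 0 0>; <2 0 0 2>; <2 0 2 2>; <2 2 0 0>; <2 2 0 2>; <2 2 2 2>}
target <2 0 0 0> ∈ {PSO}

SC:no TSO:no PSO:yes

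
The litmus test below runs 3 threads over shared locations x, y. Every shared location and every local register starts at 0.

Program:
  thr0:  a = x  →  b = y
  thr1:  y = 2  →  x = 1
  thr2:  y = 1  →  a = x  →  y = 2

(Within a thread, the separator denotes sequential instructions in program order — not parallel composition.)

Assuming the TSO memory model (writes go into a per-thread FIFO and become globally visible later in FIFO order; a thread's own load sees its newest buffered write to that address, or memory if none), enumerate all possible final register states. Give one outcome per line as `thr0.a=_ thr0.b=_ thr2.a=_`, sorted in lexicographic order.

outcome vector order: (thr0.a,thr0.b,thr2.a)
|TSO outcomes| = 10

thr0.a=0 thr0.b=0 thr2.a=0
thr0.a=0 thr0.b=0 thr2.a=1
thr0.a=0 thr0.b=1 thr2.a=0
thr0.a=0 thr0.b=1 thr2.a=1
thr0.a=0 thr0.b=2 thr2.a=0
thr0.a=0 thr0.b=2 thr2.a=1
thr0.a=1 thr0.b=1 thr2.a=0
thr0.a=1 thr0.b=1 thr2.a=1
thr0.a=1 thr0.b=2 thr2.a=0
thr0.a=1 thr0.b=2 thr2.a=1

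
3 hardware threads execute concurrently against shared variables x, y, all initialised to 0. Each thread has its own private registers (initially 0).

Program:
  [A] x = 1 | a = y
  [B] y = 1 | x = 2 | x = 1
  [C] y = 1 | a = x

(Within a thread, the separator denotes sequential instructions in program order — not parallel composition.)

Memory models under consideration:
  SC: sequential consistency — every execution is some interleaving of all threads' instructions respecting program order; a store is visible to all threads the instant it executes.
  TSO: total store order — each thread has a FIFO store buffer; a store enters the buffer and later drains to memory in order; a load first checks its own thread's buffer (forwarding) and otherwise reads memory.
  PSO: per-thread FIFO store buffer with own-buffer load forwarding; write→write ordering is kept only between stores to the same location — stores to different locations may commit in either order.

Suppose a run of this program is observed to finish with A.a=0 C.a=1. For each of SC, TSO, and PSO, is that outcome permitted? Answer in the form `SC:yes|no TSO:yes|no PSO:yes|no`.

outcome vector order: (A.a,C.a)
SC (5): 0/1; 0/2; 1/0; 1/1; 1/2
TSO (6): 0/0; 0/1; 0/2; 1/0; 1/1; 1/2
PSO (6): 0/0; 0/1; 0/2; 1/0; 1/1; 1/2
target 0/1 ∈ {SC,TSO,PSO}

SC:yes TSO:yes PSO:yes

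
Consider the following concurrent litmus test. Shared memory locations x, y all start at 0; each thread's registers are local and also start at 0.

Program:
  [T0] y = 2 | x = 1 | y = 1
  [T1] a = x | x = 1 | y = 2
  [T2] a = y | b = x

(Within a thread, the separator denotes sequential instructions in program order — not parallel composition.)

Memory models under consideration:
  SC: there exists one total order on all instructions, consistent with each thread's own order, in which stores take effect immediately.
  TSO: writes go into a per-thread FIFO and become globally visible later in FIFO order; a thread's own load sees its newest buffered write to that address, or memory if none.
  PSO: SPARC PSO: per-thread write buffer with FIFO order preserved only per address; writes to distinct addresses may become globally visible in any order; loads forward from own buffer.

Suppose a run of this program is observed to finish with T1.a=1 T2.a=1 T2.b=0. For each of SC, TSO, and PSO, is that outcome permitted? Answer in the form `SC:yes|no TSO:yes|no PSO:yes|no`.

outcome vector order: (T1.a,T2.a,T2.b)
SC (10): 0/0/0; 0/0/1; 0/1/1; 0/2/0; 0/2/1; 1/0/0; 1/0/1; 1/1/1; 1/2/0; 1/2/1
TSO (10): 0/0/0; 0/0/1; 0/1/1; 0/2/0; 0/2/1; 1/0/0; 1/0/1; 1/1/1; 1/2/0; 1/2/1
PSO (12): 0/0/0; 0/0/1; 0/1/0; 0/1/1; 0/2/0; 0/2/1; 1/0/0; 1/0/1; 1/1/0; 1/1/1; 1/2/0; 1/2/1
target 1/1/0 ∈ {PSO}

SC:no TSO:no PSO:yes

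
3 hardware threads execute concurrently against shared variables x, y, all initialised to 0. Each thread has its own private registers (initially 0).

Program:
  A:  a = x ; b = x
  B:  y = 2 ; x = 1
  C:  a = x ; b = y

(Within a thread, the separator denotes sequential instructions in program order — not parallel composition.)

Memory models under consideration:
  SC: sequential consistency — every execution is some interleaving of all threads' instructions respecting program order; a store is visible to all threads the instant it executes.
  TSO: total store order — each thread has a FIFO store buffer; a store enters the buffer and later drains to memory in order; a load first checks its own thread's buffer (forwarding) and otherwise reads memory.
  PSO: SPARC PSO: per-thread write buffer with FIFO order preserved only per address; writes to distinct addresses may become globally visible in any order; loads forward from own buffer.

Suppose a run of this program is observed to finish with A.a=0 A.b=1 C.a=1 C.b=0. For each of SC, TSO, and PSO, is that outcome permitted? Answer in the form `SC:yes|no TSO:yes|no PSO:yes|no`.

SC:no TSO:no PSO:yes

outcome vector order: (A.a,A.b,C.a,C.b)
SC: 9 outcomes — {(0,0,0,0) (0,0,0,2) (0,0,1,2) (0,1,0,0) (0,1,0,2) (0,1,1,2) (1,1,0,0) (1,1,0,2) (1,1,1,2)}
TSO: 9 outcomes — {(0,0,0,0) (0,0,0,2) (0,0,1,2) (0,1,0,0) (0,1,0,2) (0,1,1,2) (1,1,0,0) (1,1,0,2) (1,1,1,2)}
PSO: 12 outcomes — {(0,0,0,0) (0,0,0,2) (0,0,1,0) (0,0,1,2) (0,1,0,0) (0,1,0,2) (0,1,1,0) (0,1,1,2) (1,1,0,0) (1,1,0,2) (1,1,1,0) (1,1,1,2)}
target (0,1,1,0) ∈ {PSO}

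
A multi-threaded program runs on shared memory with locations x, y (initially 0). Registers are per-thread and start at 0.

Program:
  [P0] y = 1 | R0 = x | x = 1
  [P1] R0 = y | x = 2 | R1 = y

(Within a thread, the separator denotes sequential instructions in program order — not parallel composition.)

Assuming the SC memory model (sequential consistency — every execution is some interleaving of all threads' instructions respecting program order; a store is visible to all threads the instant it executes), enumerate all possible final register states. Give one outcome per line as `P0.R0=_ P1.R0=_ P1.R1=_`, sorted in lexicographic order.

P0.R0=0 P1.R0=0 P1.R1=1
P0.R0=0 P1.R0=1 P1.R1=1
P0.R0=2 P1.R0=0 P1.R1=0
P0.R0=2 P1.R0=0 P1.R1=1
P0.R0=2 P1.R0=1 P1.R1=1

outcome vector order: (P0.R0,P1.R0,P1.R1)
|SC outcomes| = 5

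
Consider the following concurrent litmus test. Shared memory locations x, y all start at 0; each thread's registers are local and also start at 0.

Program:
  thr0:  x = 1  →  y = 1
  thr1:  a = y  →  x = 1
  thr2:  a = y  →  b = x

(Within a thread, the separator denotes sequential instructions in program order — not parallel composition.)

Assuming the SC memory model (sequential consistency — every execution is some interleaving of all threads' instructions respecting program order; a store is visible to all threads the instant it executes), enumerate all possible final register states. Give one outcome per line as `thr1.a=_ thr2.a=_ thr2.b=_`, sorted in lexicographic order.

thr1.a=0 thr2.a=0 thr2.b=0
thr1.a=0 thr2.a=0 thr2.b=1
thr1.a=0 thr2.a=1 thr2.b=1
thr1.a=1 thr2.a=0 thr2.b=0
thr1.a=1 thr2.a=0 thr2.b=1
thr1.a=1 thr2.a=1 thr2.b=1

outcome vector order: (thr1.a,thr2.a,thr2.b)
|SC outcomes| = 6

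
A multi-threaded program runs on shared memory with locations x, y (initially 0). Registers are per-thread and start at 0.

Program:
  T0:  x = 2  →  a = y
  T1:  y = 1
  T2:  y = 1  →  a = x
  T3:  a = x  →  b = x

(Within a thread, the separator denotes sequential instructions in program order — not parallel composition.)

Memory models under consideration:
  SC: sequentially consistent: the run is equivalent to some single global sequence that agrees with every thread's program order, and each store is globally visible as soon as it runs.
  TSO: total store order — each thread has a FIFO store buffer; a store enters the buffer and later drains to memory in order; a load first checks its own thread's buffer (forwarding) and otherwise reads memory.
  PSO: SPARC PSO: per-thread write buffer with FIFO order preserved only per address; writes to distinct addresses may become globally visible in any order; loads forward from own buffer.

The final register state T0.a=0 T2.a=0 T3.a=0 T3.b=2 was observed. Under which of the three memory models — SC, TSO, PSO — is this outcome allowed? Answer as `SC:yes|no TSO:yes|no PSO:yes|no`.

SC:no TSO:yes PSO:yes

outcome vector order: (T0.a,T2.a,T3.a,T3.b)
SC (9): <0 2 0 0>; <0 2 0 2>; <0 2 2 2>; <1 0 0 0>; <1 0 0 2>; <1 0 2 2>; <1 2 0 0>; <1 2 0 2>; <1 2 2 2>
TSO (12): <0 0 0 0>; <0 0 0 2>; <0 0 2 2>; <0 2 0 0>; <0 2 0 2>; <0 2 2 2>; <1 0 0 0>; <1 0 0 2>; <1 0 2 2>; <1 2 0 0>; <1 2 0 2>; <1 2 2 2>
PSO (12): <0 0 0 0>; <0 0 0 2>; <0 0 2 2>; <0 2 0 0>; <0 2 0 2>; <0 2 2 2>; <1 0 0 0>; <1 0 0 2>; <1 0 2 2>; <1 2 0 0>; <1 2 0 2>; <1 2 2 2>
target <0 0 0 2> ∈ {TSO,PSO}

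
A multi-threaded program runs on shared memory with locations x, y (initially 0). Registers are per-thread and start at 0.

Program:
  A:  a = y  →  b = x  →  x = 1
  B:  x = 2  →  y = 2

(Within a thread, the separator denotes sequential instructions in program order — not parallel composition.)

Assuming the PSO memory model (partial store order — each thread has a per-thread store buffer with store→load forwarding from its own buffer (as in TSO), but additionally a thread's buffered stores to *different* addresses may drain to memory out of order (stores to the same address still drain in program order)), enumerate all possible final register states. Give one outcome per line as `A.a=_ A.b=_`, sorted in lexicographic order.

outcome vector order: (A.a,A.b)
|PSO outcomes| = 4

A.a=0 A.b=0
A.a=0 A.b=2
A.a=2 A.b=0
A.a=2 A.b=2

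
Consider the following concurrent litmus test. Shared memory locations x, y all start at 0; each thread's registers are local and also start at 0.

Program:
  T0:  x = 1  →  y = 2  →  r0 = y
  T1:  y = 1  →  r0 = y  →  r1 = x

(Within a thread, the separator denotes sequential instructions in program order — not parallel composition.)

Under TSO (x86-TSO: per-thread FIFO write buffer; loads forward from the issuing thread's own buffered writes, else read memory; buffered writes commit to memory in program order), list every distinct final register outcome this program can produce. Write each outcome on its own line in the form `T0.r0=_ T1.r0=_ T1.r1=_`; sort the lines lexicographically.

outcome vector order: (T0.r0,T1.r0,T1.r1)
|TSO outcomes| = 5

T0.r0=1 T1.r0=1 T1.r1=0
T0.r0=1 T1.r0=1 T1.r1=1
T0.r0=2 T1.r0=1 T1.r1=0
T0.r0=2 T1.r0=1 T1.r1=1
T0.r0=2 T1.r0=2 T1.r1=1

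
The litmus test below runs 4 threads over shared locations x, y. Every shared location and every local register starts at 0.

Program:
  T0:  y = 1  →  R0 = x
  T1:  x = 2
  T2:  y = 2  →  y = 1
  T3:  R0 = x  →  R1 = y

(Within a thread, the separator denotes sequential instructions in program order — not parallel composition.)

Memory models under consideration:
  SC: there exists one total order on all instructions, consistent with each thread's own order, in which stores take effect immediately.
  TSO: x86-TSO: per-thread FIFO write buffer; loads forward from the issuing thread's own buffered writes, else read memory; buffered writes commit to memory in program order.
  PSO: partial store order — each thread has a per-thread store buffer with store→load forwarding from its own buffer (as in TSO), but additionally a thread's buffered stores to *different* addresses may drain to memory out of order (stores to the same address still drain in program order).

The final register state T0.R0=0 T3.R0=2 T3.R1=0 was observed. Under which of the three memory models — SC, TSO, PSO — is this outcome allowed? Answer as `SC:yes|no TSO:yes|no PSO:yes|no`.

outcome vector order: (T0.R0,T3.R0,T3.R1)
under SC → 0/0/0; 0/0/1; 0/0/2; 0/2/1; 0/2/2; 2/0/0; 2/0/1; 2/0/2; 2/2/0; 2/2/1; 2/2/2
under TSO → 0/0/0; 0/0/1; 0/0/2; 0/2/0; 0/2/1; 0/2/2; 2/0/0; 2/0/1; 2/0/2; 2/2/0; 2/2/1; 2/2/2
under PSO → 0/0/0; 0/0/1; 0/0/2; 0/2/0; 0/2/1; 0/2/2; 2/0/0; 2/0/1; 2/0/2; 2/2/0; 2/2/1; 2/2/2
target 0/2/0 ∈ {TSO,PSO}

SC:no TSO:yes PSO:yes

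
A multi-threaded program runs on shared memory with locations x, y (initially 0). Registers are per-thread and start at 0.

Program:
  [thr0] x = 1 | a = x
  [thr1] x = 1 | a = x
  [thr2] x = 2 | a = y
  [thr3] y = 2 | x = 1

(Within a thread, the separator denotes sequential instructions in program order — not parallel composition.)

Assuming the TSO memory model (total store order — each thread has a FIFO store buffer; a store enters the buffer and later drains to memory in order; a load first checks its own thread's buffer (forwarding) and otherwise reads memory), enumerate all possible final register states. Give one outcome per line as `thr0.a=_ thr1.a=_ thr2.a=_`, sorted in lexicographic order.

thr0.a=1 thr1.a=1 thr2.a=0
thr0.a=1 thr1.a=1 thr2.a=2
thr0.a=1 thr1.a=2 thr2.a=0
thr0.a=1 thr1.a=2 thr2.a=2
thr0.a=2 thr1.a=1 thr2.a=0
thr0.a=2 thr1.a=1 thr2.a=2
thr0.a=2 thr1.a=2 thr2.a=0
thr0.a=2 thr1.a=2 thr2.a=2

outcome vector order: (thr0.a,thr1.a,thr2.a)
|TSO outcomes| = 8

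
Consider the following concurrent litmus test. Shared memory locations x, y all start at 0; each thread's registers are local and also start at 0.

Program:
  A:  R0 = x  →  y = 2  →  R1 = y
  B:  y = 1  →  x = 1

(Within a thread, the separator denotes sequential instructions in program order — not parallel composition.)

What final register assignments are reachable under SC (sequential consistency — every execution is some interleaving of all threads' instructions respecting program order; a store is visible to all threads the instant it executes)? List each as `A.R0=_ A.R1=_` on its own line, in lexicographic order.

outcome vector order: (A.R0,A.R1)
|SC outcomes| = 3

A.R0=0 A.R1=1
A.R0=0 A.R1=2
A.R0=1 A.R1=2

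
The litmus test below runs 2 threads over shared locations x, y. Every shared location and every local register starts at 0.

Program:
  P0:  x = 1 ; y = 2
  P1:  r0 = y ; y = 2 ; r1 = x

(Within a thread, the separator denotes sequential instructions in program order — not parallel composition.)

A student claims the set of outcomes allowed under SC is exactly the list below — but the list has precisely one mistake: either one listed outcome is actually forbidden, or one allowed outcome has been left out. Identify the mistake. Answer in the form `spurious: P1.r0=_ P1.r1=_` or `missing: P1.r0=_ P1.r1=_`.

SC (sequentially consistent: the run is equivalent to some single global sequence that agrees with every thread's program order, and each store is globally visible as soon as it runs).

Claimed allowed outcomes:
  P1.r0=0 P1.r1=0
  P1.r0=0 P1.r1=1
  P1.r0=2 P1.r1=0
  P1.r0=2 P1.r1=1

outcome vector order: (P1.r0,P1.r1)
SC: 3 outcomes — {0/0; 0/1; 2/1}
claimed∖SC = {2/0}

spurious: P1.r0=2 P1.r1=0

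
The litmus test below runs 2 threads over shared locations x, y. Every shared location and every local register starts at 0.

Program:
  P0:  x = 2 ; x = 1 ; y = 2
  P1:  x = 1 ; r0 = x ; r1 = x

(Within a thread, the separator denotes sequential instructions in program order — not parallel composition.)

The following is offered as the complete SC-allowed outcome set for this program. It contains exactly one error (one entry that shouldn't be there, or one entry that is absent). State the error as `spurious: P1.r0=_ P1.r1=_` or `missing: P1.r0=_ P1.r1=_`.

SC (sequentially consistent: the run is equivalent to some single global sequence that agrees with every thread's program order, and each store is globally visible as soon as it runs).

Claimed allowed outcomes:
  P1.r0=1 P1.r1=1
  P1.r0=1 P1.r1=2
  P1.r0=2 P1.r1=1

outcome vector order: (P1.r0,P1.r1)
SC: 4 outcomes — {<1 1> <1 2> <2 1> <2 2>}
SC∖claimed = {<2 2>}

missing: P1.r0=2 P1.r1=2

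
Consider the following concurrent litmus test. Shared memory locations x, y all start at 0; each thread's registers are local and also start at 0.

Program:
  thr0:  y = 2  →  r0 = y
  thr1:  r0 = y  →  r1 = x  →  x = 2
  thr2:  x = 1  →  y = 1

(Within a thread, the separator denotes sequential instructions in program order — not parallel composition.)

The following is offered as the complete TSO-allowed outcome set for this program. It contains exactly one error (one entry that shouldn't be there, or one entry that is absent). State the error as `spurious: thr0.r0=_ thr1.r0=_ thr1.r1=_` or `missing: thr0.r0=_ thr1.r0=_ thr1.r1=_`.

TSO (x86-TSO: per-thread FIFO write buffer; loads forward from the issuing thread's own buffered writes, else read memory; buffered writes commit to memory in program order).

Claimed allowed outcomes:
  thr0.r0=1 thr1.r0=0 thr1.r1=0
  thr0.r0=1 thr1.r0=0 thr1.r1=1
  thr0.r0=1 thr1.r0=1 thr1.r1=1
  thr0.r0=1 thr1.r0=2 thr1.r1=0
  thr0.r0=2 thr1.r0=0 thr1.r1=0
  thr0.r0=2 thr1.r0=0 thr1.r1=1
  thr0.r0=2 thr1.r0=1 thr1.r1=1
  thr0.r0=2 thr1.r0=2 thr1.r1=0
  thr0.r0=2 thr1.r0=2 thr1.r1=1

missing: thr0.r0=1 thr1.r0=2 thr1.r1=1

outcome vector order: (thr0.r0,thr1.r0,thr1.r1)
[TSO] allowed = {100, 101, 111, 120, 121, 200, 201, 211, 220, 221}
TSO∖claimed = {121}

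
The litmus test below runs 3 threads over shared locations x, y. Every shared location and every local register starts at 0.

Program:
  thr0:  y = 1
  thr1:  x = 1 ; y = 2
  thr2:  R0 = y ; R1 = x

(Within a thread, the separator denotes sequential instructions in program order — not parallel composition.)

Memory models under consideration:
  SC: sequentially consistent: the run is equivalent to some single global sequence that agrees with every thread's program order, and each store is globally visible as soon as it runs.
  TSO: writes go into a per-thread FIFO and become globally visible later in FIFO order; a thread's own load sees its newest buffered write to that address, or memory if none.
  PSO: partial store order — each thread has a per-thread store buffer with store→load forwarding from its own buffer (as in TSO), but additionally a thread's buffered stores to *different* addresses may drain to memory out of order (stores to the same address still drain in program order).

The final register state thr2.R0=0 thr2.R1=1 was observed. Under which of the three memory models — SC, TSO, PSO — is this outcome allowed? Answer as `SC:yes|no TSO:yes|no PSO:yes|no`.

outcome vector order: (thr2.R0,thr2.R1)
SC (5): 00, 01, 10, 11, 21
TSO (5): 00, 01, 10, 11, 21
PSO (6): 00, 01, 10, 11, 20, 21
target 01 ∈ {SC,TSO,PSO}

SC:yes TSO:yes PSO:yes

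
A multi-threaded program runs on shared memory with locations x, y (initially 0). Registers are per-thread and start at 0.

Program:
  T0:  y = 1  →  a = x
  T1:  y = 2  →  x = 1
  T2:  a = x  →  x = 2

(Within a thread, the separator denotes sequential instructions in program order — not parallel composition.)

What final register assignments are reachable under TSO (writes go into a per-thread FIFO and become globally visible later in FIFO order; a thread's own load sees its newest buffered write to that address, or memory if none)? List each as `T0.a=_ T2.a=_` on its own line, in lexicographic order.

T0.a=0 T2.a=0
T0.a=0 T2.a=1
T0.a=1 T2.a=0
T0.a=1 T2.a=1
T0.a=2 T2.a=0
T0.a=2 T2.a=1

outcome vector order: (T0.a,T2.a)
|TSO outcomes| = 6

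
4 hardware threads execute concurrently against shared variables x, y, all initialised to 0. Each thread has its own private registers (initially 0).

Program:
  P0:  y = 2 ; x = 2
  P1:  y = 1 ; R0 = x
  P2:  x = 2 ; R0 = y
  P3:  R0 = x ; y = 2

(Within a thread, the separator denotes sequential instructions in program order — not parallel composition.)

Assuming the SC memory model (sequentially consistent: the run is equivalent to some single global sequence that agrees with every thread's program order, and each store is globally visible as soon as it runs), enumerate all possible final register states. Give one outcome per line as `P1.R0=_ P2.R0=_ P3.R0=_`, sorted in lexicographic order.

P1.R0=0 P2.R0=1 P3.R0=0
P1.R0=0 P2.R0=1 P3.R0=2
P1.R0=0 P2.R0=2 P3.R0=0
P1.R0=0 P2.R0=2 P3.R0=2
P1.R0=2 P2.R0=0 P3.R0=0
P1.R0=2 P2.R0=0 P3.R0=2
P1.R0=2 P2.R0=1 P3.R0=0
P1.R0=2 P2.R0=1 P3.R0=2
P1.R0=2 P2.R0=2 P3.R0=0
P1.R0=2 P2.R0=2 P3.R0=2

outcome vector order: (P1.R0,P2.R0,P3.R0)
|SC outcomes| = 10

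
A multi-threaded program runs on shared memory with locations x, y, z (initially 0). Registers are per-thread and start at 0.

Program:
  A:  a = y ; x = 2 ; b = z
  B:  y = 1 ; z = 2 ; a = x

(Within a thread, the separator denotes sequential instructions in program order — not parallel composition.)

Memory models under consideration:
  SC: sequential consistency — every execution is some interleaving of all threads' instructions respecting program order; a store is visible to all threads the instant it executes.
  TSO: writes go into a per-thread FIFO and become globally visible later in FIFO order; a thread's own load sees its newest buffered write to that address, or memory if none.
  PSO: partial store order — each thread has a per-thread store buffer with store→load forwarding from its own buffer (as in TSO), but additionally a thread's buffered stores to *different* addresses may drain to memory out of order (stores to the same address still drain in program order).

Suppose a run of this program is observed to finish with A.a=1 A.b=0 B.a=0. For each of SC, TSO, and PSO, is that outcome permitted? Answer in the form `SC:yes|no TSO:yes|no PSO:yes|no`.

SC:no TSO:yes PSO:yes

outcome vector order: (A.a,A.b,B.a)
SC: 6 outcomes — {0/0/2 0/2/0 0/2/2 1/0/2 1/2/0 1/2/2}
TSO: 8 outcomes — {0/0/0 0/0/2 0/2/0 0/2/2 1/0/0 1/0/2 1/2/0 1/2/2}
PSO: 8 outcomes — {0/0/0 0/0/2 0/2/0 0/2/2 1/0/0 1/0/2 1/2/0 1/2/2}
target 1/0/0 ∈ {TSO,PSO}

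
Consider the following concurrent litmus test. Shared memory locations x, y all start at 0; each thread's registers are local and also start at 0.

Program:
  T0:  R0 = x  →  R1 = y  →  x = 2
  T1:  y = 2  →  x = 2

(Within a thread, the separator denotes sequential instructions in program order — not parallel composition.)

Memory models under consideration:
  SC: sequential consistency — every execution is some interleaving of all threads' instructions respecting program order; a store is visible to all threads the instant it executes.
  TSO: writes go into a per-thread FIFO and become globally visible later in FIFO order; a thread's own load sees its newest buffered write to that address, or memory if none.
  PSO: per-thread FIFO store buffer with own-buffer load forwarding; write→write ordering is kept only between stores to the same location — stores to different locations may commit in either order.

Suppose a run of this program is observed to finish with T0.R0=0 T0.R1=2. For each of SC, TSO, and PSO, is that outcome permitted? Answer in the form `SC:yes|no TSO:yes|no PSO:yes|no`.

SC:yes TSO:yes PSO:yes

outcome vector order: (T0.R0,T0.R1)
SC: 3 outcomes — {(0,0), (0,2), (2,2)}
TSO: 3 outcomes — {(0,0), (0,2), (2,2)}
PSO: 4 outcomes — {(0,0), (0,2), (2,0), (2,2)}
target (0,2) ∈ {SC,TSO,PSO}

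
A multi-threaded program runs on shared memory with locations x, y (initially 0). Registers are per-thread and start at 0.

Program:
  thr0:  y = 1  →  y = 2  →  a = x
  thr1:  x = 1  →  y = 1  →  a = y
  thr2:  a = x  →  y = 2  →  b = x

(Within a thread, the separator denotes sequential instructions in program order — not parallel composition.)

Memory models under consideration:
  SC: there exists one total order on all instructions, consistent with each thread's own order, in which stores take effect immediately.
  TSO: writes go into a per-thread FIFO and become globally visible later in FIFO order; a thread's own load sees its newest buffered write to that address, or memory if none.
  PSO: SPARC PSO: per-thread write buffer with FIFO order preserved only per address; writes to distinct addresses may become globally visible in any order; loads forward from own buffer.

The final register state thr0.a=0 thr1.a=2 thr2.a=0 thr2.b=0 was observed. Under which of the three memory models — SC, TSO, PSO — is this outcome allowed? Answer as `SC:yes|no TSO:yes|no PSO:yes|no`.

SC:no TSO:yes PSO:yes

outcome vector order: (thr0.a,thr1.a,thr2.a,thr2.b)
SC (11): 0/1/0/0; 0/1/0/1; 0/1/1/1; 0/2/0/1; 0/2/1/1; 1/1/0/0; 1/1/0/1; 1/1/1/1; 1/2/0/0; 1/2/0/1; 1/2/1/1
TSO (12): 0/1/0/0; 0/1/0/1; 0/1/1/1; 0/2/0/0; 0/2/0/1; 0/2/1/1; 1/1/0/0; 1/1/0/1; 1/1/1/1; 1/2/0/0; 1/2/0/1; 1/2/1/1
PSO (12): 0/1/0/0; 0/1/0/1; 0/1/1/1; 0/2/0/0; 0/2/0/1; 0/2/1/1; 1/1/0/0; 1/1/0/1; 1/1/1/1; 1/2/0/0; 1/2/0/1; 1/2/1/1
target 0/2/0/0 ∈ {TSO,PSO}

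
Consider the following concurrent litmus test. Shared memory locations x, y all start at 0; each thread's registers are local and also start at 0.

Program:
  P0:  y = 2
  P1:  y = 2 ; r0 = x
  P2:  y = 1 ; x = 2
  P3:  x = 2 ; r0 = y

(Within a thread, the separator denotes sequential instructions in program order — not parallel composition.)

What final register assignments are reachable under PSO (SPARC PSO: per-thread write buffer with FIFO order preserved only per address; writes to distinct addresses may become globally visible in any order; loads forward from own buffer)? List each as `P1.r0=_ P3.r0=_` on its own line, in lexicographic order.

outcome vector order: (P1.r0,P3.r0)
|PSO outcomes| = 6

P1.r0=0 P3.r0=0
P1.r0=0 P3.r0=1
P1.r0=0 P3.r0=2
P1.r0=2 P3.r0=0
P1.r0=2 P3.r0=1
P1.r0=2 P3.r0=2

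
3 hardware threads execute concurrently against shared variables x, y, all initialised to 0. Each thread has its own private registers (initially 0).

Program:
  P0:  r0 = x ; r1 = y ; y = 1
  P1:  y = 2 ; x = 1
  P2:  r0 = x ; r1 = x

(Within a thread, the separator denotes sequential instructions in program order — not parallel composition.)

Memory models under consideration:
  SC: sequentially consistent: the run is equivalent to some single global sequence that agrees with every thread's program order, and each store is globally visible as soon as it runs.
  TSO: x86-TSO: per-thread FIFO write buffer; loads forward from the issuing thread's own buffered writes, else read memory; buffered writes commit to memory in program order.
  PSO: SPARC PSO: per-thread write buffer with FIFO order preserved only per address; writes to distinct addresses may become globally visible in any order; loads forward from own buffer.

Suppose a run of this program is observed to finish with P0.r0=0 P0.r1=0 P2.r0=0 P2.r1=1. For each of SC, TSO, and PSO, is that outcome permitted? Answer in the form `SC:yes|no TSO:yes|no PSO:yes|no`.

outcome vector order: (P0.r0,P0.r1,P2.r0,P2.r1)
SC (9): 0000; 0001; 0011; 0200; 0201; 0211; 1200; 1201; 1211
TSO (9): 0000; 0001; 0011; 0200; 0201; 0211; 1200; 1201; 1211
PSO (12): 0000; 0001; 0011; 0200; 0201; 0211; 1000; 1001; 1011; 1200; 1201; 1211
target 0001 ∈ {SC,TSO,PSO}

SC:yes TSO:yes PSO:yes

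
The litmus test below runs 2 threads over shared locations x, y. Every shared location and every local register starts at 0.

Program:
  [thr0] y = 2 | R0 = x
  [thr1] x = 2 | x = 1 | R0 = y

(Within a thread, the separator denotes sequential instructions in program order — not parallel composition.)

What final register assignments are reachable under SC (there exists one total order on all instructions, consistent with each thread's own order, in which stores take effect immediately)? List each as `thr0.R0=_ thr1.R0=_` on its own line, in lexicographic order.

thr0.R0=0 thr1.R0=2
thr0.R0=1 thr1.R0=0
thr0.R0=1 thr1.R0=2
thr0.R0=2 thr1.R0=2

outcome vector order: (thr0.R0,thr1.R0)
|SC outcomes| = 4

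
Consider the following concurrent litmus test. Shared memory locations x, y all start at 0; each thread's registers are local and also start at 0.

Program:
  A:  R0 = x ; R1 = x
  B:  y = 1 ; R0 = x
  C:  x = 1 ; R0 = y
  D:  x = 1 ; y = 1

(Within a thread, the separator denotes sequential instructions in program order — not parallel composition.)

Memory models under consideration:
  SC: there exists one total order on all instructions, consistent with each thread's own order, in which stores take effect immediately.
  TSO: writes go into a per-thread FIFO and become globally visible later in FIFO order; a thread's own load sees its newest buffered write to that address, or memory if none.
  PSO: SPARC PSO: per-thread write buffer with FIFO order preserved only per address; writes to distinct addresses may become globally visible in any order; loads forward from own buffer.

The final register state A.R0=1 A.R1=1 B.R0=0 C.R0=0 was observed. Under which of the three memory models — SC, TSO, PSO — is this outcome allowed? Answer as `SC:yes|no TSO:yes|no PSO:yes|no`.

SC:no TSO:yes PSO:yes

outcome vector order: (A.R0,A.R1,B.R0,C.R0)
[SC] allowed = {0001; 0010; 0011; 0101; 0110; 0111; 1101; 1110; 1111}
[TSO] allowed = {0000; 0001; 0010; 0011; 0100; 0101; 0110; 0111; 1100; 1101; 1110; 1111}
[PSO] allowed = {0000; 0001; 0010; 0011; 0100; 0101; 0110; 0111; 1100; 1101; 1110; 1111}
target 1100 ∈ {TSO,PSO}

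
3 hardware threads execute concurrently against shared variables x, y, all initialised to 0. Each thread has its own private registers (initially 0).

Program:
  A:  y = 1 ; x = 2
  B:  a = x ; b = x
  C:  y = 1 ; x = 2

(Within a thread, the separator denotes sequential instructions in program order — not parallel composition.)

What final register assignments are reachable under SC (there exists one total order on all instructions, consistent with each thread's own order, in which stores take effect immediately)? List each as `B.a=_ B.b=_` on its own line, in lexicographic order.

outcome vector order: (B.a,B.b)
|SC outcomes| = 3

B.a=0 B.b=0
B.a=0 B.b=2
B.a=2 B.b=2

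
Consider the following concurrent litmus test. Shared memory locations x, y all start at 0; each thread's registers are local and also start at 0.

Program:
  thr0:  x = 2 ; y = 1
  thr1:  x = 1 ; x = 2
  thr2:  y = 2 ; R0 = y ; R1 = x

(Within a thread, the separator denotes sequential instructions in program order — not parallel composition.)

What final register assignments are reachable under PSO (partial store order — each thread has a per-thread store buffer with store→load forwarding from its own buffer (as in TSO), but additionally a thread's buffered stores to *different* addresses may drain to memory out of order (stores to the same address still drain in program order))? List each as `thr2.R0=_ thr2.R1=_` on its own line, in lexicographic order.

outcome vector order: (thr2.R0,thr2.R1)
|PSO outcomes| = 6

thr2.R0=1 thr2.R1=0
thr2.R0=1 thr2.R1=1
thr2.R0=1 thr2.R1=2
thr2.R0=2 thr2.R1=0
thr2.R0=2 thr2.R1=1
thr2.R0=2 thr2.R1=2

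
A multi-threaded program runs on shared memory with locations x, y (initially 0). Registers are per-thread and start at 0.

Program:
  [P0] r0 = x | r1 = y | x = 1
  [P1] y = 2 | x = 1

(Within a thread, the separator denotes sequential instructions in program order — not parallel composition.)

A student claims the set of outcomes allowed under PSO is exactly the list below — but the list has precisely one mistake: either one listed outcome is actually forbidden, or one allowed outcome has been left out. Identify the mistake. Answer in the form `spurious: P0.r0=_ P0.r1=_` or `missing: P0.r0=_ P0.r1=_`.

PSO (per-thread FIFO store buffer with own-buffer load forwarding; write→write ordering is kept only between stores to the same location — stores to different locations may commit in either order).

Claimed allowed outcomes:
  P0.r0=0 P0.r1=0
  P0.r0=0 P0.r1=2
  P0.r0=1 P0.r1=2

outcome vector order: (P0.r0,P0.r1)
[PSO] allowed = {(0,0) (0,2) (1,0) (1,2)}
PSO∖claimed = {(1,0)}

missing: P0.r0=1 P0.r1=0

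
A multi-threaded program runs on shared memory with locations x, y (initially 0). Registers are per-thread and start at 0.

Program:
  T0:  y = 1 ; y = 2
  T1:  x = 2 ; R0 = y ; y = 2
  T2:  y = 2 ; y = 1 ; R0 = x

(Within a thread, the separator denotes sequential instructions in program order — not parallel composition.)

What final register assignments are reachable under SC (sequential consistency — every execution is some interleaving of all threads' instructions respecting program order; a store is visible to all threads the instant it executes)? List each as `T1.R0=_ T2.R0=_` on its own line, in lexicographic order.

outcome vector order: (T1.R0,T2.R0)
|SC outcomes| = 5

T1.R0=0 T2.R0=2
T1.R0=1 T2.R0=0
T1.R0=1 T2.R0=2
T1.R0=2 T2.R0=0
T1.R0=2 T2.R0=2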